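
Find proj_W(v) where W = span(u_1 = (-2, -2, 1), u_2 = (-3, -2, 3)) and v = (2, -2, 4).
proj_W(v) = (-30/29, 8/29, 72/29)

Set up U = [u_1 | ... | u_2] ∈ R^(3×2). The projector onto W = col(U) is P = U (U^T U)^(-1) U^T.
Compute U^T U =
  [9, 13]
  [13, 22],
and U^T v = (4, 10).
Solve U^T U · c = U^T v for the coefficients: c = (-42/29, 38/29). The projection is proj_W(v) = U c.
Check: (v - proj_W(v)) · u_1 = 0  (should be 0).
Check: (v - proj_W(v)) · u_2 = 0  (should be 0).
Result: proj_W(v) = (-30/29, 8/29, 72/29).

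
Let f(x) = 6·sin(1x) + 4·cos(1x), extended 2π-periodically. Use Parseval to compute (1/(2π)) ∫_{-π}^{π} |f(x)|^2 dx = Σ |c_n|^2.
Σ |c_n|^2 = 26

Expand |f|^2 and use orthogonality of {sin(nx), cos(mx)} on [-π, π]:
  ∫_{-π}^{π} sin(nx)^2 dx = π, ∫ cos(mx)^2 dx = π, and cross terms integrate to 0.
So ∫_{-π}^{π} f(x)^2 dx = 6^2 · π + 4^2 · π = (36 + 16)π.
Divide by 2π: (36 + 16)/2 = 26.
By Parseval, this equals Σ |c_n|^2.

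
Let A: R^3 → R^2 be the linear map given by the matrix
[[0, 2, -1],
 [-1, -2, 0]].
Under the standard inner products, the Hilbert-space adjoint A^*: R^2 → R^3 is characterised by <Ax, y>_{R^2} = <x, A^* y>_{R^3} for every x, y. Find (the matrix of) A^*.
A^* = A^T =
[[0, -1],
 [2, -2],
 [-1, 0]]

For real matrices with standard dot products, the defining identity <Ax, y> = <x, A^* y> gives (Ax)^T y = x^T (A^*) y, i.e. x^T A^T y = x^T (A^*) y. Since this holds for all x, y, we must have A^* = A^T. Therefore
A^* =
[[0, -1],
 [2, -2],
 [-1, 0]].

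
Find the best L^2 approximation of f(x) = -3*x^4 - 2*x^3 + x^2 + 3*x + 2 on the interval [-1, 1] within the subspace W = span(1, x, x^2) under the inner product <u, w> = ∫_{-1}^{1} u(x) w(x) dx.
g(x) = -11*x^2/7 + 9*x/5 + 79/35

The best approximation g ∈ W is the orthogonal projection of f onto W. Writing g = a_0 + a_1 x + a_2 x^2, the coefficients solve the normal equations G · a = b where
  G_{ij} = <φ_i, φ_j> and b_i = <f, φ_i>, with φ_0 = 1, φ_1 = x, φ_2 = x^2.
G =
  [2, 0, 2/3]
  [0, 2/3, 0]
  [2/3, 0, 2/5],
b = (52/15, 6/5, 92/105).
Solving gives a_0 = 79/35, a_1 = 9/5, a_2 = -11/7, so
  g(x) = -11*x^2/7 + 9*x/5 + 79/35.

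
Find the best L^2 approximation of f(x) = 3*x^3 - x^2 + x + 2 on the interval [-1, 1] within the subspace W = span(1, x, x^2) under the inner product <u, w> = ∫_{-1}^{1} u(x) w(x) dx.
g(x) = -x^2 + 14*x/5 + 2

The best approximation g ∈ W is the orthogonal projection of f onto W. Writing g = a_0 + a_1 x + a_2 x^2, the coefficients solve the normal equations G · a = b where
  G_{ij} = <φ_i, φ_j> and b_i = <f, φ_i>, with φ_0 = 1, φ_1 = x, φ_2 = x^2.
G =
  [2, 0, 2/3]
  [0, 2/3, 0]
  [2/3, 0, 2/5],
b = (10/3, 28/15, 14/15).
Solving gives a_0 = 2, a_1 = 14/5, a_2 = -1, so
  g(x) = -x^2 + 14*x/5 + 2.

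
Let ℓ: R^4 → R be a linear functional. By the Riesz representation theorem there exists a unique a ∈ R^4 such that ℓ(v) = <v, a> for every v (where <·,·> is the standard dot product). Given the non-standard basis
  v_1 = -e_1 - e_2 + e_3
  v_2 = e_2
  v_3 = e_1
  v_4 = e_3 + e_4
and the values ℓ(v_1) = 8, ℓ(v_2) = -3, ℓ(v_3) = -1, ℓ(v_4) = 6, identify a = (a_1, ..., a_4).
a = (-1, -3, 4, 2)

Write a = (a_1, ..., a_4) in the standard basis. For each basis vector v_i, ℓ(v_i) = <v_i, a> is a linear equation in the a_j's. Collect the n equations into a matrix system V a = ℓ, where row i of V is v_i (expressed in the standard basis). Since V is invertible (lower-triangular with 1s on the diagonal, up to permutation), solve by back-substitution:
  V =
[[-1, -1, 1, 0],
 [0, 1, 0, 0],
 [1, 0, 0, 0],
 [0, 0, 1, 1]]
  V a = (8, -3, -1, 6)
Solving gives a = (-1, -3, 4, 2).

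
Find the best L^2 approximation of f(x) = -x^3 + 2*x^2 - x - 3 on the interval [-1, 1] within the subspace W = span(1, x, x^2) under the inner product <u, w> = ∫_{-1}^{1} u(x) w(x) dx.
g(x) = 2*x^2 - 8*x/5 - 3

The best approximation g ∈ W is the orthogonal projection of f onto W. Writing g = a_0 + a_1 x + a_2 x^2, the coefficients solve the normal equations G · a = b where
  G_{ij} = <φ_i, φ_j> and b_i = <f, φ_i>, with φ_0 = 1, φ_1 = x, φ_2 = x^2.
G =
  [2, 0, 2/3]
  [0, 2/3, 0]
  [2/3, 0, 2/5],
b = (-14/3, -16/15, -6/5).
Solving gives a_0 = -3, a_1 = -8/5, a_2 = 2, so
  g(x) = 2*x^2 - 8*x/5 - 3.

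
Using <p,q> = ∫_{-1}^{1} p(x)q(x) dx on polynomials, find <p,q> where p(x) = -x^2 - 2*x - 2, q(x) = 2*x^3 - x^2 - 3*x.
<p,q> = 62/15

Expand the product: p(x)·q(x) = -2*x^5 - 3*x^4 + x^3 + 8*x^2 + 6*x.
∫_{-1}^{1} of each monomial x^k gives [2/(k+1) if k even, 0 if k odd]. Integrating term-by-term (or equivalently evaluating the antiderivative F(x) = -x^6/3 - 3*x^5/5 + x^4/4 + 8*x^3/3 + 3*x^2 at the endpoints):
  F(1) − F(−1) = 299/60 − (17/20) = 62/15.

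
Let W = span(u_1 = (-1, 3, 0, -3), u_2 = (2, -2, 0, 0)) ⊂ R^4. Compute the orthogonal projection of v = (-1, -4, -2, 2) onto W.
proj_W(v) = (1/2, -5/2, 0, 3)

Set up U = [u_1 | ... | u_2] ∈ R^(4×2). The projector onto W = col(U) is P = U (U^T U)^(-1) U^T.
Compute U^T U =
  [19, -8]
  [-8, 8],
and U^T v = (-17, 6).
Solve U^T U · c = U^T v for the coefficients: c = (-1, -1/4). The projection is proj_W(v) = U c.
Check: (v - proj_W(v)) · u_1 = 0  (should be 0).
Check: (v - proj_W(v)) · u_2 = 0  (should be 0).
Result: proj_W(v) = (1/2, -5/2, 0, 3).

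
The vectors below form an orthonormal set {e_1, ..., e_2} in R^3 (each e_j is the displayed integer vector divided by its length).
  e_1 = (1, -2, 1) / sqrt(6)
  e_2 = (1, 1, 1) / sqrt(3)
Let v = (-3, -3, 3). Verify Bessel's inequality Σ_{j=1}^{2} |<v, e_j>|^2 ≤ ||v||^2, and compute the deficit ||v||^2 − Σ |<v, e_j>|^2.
Σ |<v, e_j>|^2 = 9; ||v||^2 = 27; deficit = 18

Write each e_j = u_j / sqrt(<u_j, u_j>) where u_j is the displayed integer vector. Then <v, e_j> = <v, u_j> / sqrt(<u_j, u_j>), so |<v, e_j>|^2 = <v, u_j>^2 / <u_j, u_j>.
Coefficients: <v, e_1> = 6/sqrt(6), <v, e_2> = -3/sqrt(3).
Square and sum: Σ |<v, e_j>|^2 = 9.
Compute ||v||^2 = v·v = 27.
Deficit = 27 − 9 = 18 ≥ 0, confirming Bessel's inequality. (The deficit equals ||v − Σ <v,e_j> e_j||^2, the squared distance from v to span{e_j}.)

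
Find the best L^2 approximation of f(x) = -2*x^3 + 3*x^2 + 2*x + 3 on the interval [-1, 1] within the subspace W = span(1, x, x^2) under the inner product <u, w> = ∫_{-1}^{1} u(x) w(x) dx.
g(x) = 3*x^2 + 4*x/5 + 3

The best approximation g ∈ W is the orthogonal projection of f onto W. Writing g = a_0 + a_1 x + a_2 x^2, the coefficients solve the normal equations G · a = b where
  G_{ij} = <φ_i, φ_j> and b_i = <f, φ_i>, with φ_0 = 1, φ_1 = x, φ_2 = x^2.
G =
  [2, 0, 2/3]
  [0, 2/3, 0]
  [2/3, 0, 2/5],
b = (8, 8/15, 16/5).
Solving gives a_0 = 3, a_1 = 4/5, a_2 = 3, so
  g(x) = 3*x^2 + 4*x/5 + 3.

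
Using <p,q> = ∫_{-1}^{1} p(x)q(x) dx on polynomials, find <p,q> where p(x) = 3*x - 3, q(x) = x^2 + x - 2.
<p,q> = 12

Expand the product: p(x)·q(x) = 3*x^3 - 9*x + 6.
∫_{-1}^{1} of each monomial x^k gives [2/(k+1) if k even, 0 if k odd]. Integrating term-by-term (or equivalently evaluating the antiderivative F(x) = 3*x^4/4 - 9*x^2/2 + 6*x at the endpoints):
  F(1) − F(−1) = 9/4 − (-39/4) = 12.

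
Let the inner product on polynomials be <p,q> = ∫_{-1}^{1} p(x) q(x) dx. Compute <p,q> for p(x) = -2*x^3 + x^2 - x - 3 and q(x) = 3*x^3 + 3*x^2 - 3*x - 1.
<p,q> = 212/105

Expand the product: p(x)·q(x) = -6*x^6 - 3*x^5 + 6*x^4 - 13*x^3 - 7*x^2 + 10*x + 3.
∫_{-1}^{1} of each monomial x^k gives [2/(k+1) if k even, 0 if k odd]. Integrating term-by-term (or equivalently evaluating the antiderivative F(x) = -6*x^7/7 - x^6/2 + 6*x^5/5 - 13*x^4/4 - 7*x^3/3 + 5*x^2 + 3*x at the endpoints):
  F(1) − F(−1) = 949/420 − (101/420) = 212/105.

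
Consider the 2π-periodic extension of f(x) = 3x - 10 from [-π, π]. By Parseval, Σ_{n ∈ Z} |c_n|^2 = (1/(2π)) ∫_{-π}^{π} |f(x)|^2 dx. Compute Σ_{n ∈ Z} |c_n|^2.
Σ |c_n|^2 = 3π^2 + 100

Expand and integrate term by term over [-π, π]:
  ∫ (3x)^2 dx = 9·(2π^3/3); ∫ 2·3·(-10)·x dx = 0 (odd integrand); ∫ (-10)^2 dx = 100·2π.
So (1/(2π)) ∫_{-π}^{π} (3x - 10)^2 dx = 9π^2/3 + 100 = 3π^2 + 100.
Parseval ⇒ Σ |c_n|^2 = 3π^2 + 100.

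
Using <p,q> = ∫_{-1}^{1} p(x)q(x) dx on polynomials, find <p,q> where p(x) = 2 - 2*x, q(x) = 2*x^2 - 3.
<p,q> = -28/3

Expand the product: p(x)·q(x) = -4*x^3 + 4*x^2 + 6*x - 6.
∫_{-1}^{1} of each monomial x^k gives [2/(k+1) if k even, 0 if k odd]. Integrating term-by-term (or equivalently evaluating the antiderivative F(x) = -x^4 + 4*x^3/3 + 3*x^2 - 6*x at the endpoints):
  F(1) − F(−1) = -8/3 − (20/3) = -28/3.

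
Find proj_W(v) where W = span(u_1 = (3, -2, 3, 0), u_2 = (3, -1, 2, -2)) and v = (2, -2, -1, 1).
proj_W(v) = (81/107, -85/107, 112/107, 62/107)

Set up U = [u_1 | ... | u_2] ∈ R^(4×2). The projector onto W = col(U) is P = U (U^T U)^(-1) U^T.
Compute U^T U =
  [22, 17]
  [17, 18],
and U^T v = (7, 4).
Solve U^T U · c = U^T v for the coefficients: c = (58/107, -31/107). The projection is proj_W(v) = U c.
Check: (v - proj_W(v)) · u_1 = 0  (should be 0).
Check: (v - proj_W(v)) · u_2 = 0  (should be 0).
Result: proj_W(v) = (81/107, -85/107, 112/107, 62/107).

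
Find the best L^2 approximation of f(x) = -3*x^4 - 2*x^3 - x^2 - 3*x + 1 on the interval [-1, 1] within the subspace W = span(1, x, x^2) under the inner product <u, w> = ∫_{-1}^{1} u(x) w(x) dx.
g(x) = -25*x^2/7 - 21*x/5 + 44/35

The best approximation g ∈ W is the orthogonal projection of f onto W. Writing g = a_0 + a_1 x + a_2 x^2, the coefficients solve the normal equations G · a = b where
  G_{ij} = <φ_i, φ_j> and b_i = <f, φ_i>, with φ_0 = 1, φ_1 = x, φ_2 = x^2.
G =
  [2, 0, 2/3]
  [0, 2/3, 0]
  [2/3, 0, 2/5],
b = (2/15, -14/5, -62/105).
Solving gives a_0 = 44/35, a_1 = -21/5, a_2 = -25/7, so
  g(x) = -25*x^2/7 - 21*x/5 + 44/35.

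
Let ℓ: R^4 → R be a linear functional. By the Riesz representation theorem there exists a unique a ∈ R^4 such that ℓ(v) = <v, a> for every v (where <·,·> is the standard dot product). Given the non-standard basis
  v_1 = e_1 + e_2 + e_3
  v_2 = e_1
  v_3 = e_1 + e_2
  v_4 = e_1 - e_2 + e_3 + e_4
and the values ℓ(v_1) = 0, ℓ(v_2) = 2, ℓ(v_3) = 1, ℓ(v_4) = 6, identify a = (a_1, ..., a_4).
a = (2, -1, -1, 4)

Write a = (a_1, ..., a_4) in the standard basis. For each basis vector v_i, ℓ(v_i) = <v_i, a> is a linear equation in the a_j's. Collect the n equations into a matrix system V a = ℓ, where row i of V is v_i (expressed in the standard basis). Since V is invertible (lower-triangular with 1s on the diagonal, up to permutation), solve by back-substitution:
  V =
[[1, 1, 1, 0],
 [1, 0, 0, 0],
 [1, 1, 0, 0],
 [1, -1, 1, 1]]
  V a = (0, 2, 1, 6)
Solving gives a = (2, -1, -1, 4).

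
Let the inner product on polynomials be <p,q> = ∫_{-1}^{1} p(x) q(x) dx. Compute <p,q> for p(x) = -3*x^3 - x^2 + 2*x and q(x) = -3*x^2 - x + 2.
<p,q> = -4/15

Expand the product: p(x)·q(x) = 9*x^5 + 6*x^4 - 11*x^3 - 4*x^2 + 4*x.
∫_{-1}^{1} of each monomial x^k gives [2/(k+1) if k even, 0 if k odd]. Integrating term-by-term (or equivalently evaluating the antiderivative F(x) = 3*x^6/2 + 6*x^5/5 - 11*x^4/4 - 4*x^3/3 + 2*x^2 at the endpoints):
  F(1) − F(−1) = 37/60 − (53/60) = -4/15.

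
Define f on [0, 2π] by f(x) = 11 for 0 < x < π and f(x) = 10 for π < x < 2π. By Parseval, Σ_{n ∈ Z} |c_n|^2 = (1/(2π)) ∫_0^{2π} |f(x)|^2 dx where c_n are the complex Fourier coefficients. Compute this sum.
Σ |c_n|^2 = 221/2

Parseval equates the L^2 energy of f (normalised by 1/(2π)) with the ℓ^2 sum of its Fourier coefficients: (1/(2π)) ∫_0^{2π} |f|^2 = Σ |c_n|^2.
Compute the left side: (1/(2π)) [∫_0^π 11^2 dx + ∫_π^{2π} 10^2 dx] = (1/(2π)) · (121π + 100π) = (121 + 100)/2 = 221/2.
So Σ_{n ∈ Z} |c_n|^2 = 221/2.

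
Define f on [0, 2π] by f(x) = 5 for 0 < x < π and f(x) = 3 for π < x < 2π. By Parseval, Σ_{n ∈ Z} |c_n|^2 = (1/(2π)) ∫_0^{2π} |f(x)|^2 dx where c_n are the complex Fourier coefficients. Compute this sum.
Σ |c_n|^2 = 17

Parseval equates the L^2 energy of f (normalised by 1/(2π)) with the ℓ^2 sum of its Fourier coefficients: (1/(2π)) ∫_0^{2π} |f|^2 = Σ |c_n|^2.
Compute the left side: (1/(2π)) [∫_0^π 5^2 dx + ∫_π^{2π} 3^2 dx] = (1/(2π)) · (25π + 9π) = (25 + 9)/2 = 17.
So Σ_{n ∈ Z} |c_n|^2 = 17.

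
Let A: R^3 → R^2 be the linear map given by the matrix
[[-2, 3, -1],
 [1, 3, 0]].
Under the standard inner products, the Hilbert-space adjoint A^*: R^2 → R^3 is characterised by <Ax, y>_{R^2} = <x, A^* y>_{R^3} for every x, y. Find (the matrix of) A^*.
A^* = A^T =
[[-2, 1],
 [3, 3],
 [-1, 0]]

For real matrices with standard dot products, the defining identity <Ax, y> = <x, A^* y> gives (Ax)^T y = x^T (A^*) y, i.e. x^T A^T y = x^T (A^*) y. Since this holds for all x, y, we must have A^* = A^T. Therefore
A^* =
[[-2, 1],
 [3, 3],
 [-1, 0]].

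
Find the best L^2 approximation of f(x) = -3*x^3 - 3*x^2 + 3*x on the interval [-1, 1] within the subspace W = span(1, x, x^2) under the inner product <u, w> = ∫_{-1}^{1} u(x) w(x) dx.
g(x) = -3*x^2 + 6*x/5

The best approximation g ∈ W is the orthogonal projection of f onto W. Writing g = a_0 + a_1 x + a_2 x^2, the coefficients solve the normal equations G · a = b where
  G_{ij} = <φ_i, φ_j> and b_i = <f, φ_i>, with φ_0 = 1, φ_1 = x, φ_2 = x^2.
G =
  [2, 0, 2/3]
  [0, 2/3, 0]
  [2/3, 0, 2/5],
b = (-2, 4/5, -6/5).
Solving gives a_0 = 0, a_1 = 6/5, a_2 = -3, so
  g(x) = -3*x^2 + 6*x/5.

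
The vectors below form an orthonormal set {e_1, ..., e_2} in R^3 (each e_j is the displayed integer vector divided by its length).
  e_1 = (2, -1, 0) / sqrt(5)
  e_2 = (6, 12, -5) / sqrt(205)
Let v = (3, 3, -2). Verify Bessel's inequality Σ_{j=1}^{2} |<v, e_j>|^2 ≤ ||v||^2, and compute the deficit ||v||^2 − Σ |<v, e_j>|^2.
Σ |<v, e_j>|^2 = 893/41; ||v||^2 = 22; deficit = 9/41

Write each e_j = u_j / sqrt(<u_j, u_j>) where u_j is the displayed integer vector. Then <v, e_j> = <v, u_j> / sqrt(<u_j, u_j>), so |<v, e_j>|^2 = <v, u_j>^2 / <u_j, u_j>.
Coefficients: <v, e_1> = 3/sqrt(5), <v, e_2> = 64/sqrt(205).
Square and sum: Σ |<v, e_j>|^2 = 893/41.
Compute ||v||^2 = v·v = 22.
Deficit = 22 − 893/41 = 9/41 ≥ 0, confirming Bessel's inequality. (The deficit equals ||v − Σ <v,e_j> e_j||^2, the squared distance from v to span{e_j}.)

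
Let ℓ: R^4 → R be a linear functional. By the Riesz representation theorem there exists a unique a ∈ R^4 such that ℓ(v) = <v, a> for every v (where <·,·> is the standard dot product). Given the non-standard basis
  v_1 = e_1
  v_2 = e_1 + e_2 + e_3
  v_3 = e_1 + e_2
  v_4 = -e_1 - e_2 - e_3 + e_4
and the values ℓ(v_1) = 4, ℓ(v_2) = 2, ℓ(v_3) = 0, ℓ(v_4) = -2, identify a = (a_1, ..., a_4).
a = (4, -4, 2, 0)

Write a = (a_1, ..., a_4) in the standard basis. For each basis vector v_i, ℓ(v_i) = <v_i, a> is a linear equation in the a_j's. Collect the n equations into a matrix system V a = ℓ, where row i of V is v_i (expressed in the standard basis). Since V is invertible (lower-triangular with 1s on the diagonal, up to permutation), solve by back-substitution:
  V =
[[1, 0, 0, 0],
 [1, 1, 1, 0],
 [1, 1, 0, 0],
 [-1, -1, -1, 1]]
  V a = (4, 2, 0, -2)
Solving gives a = (4, -4, 2, 0).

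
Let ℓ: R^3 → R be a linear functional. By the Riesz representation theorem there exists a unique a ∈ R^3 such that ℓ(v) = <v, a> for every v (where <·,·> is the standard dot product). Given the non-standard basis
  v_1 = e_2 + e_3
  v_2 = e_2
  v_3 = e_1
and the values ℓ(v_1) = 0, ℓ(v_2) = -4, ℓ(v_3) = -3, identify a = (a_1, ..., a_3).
a = (-3, -4, 4)

Write a = (a_1, ..., a_3) in the standard basis. For each basis vector v_i, ℓ(v_i) = <v_i, a> is a linear equation in the a_j's. Collect the n equations into a matrix system V a = ℓ, where row i of V is v_i (expressed in the standard basis). Since V is invertible (lower-triangular with 1s on the diagonal, up to permutation), solve by back-substitution:
  V =
[[0, 1, 1],
 [0, 1, 0],
 [1, 0, 0]]
  V a = (0, -4, -3)
Solving gives a = (-3, -4, 4).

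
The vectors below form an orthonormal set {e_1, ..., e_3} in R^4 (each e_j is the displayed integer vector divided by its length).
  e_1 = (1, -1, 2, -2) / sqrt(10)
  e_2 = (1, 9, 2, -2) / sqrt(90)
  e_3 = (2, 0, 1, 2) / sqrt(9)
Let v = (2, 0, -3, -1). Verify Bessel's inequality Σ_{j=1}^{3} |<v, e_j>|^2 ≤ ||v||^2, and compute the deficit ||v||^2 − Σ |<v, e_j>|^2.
Σ |<v, e_j>|^2 = 5/9; ||v||^2 = 14; deficit = 121/9

Write each e_j = u_j / sqrt(<u_j, u_j>) where u_j is the displayed integer vector. Then <v, e_j> = <v, u_j> / sqrt(<u_j, u_j>), so |<v, e_j>|^2 = <v, u_j>^2 / <u_j, u_j>.
Coefficients: <v, e_1> = -2/sqrt(10), <v, e_2> = -2/sqrt(90), <v, e_3> = -1/sqrt(9).
Square and sum: Σ |<v, e_j>|^2 = 5/9.
Compute ||v||^2 = v·v = 14.
Deficit = 14 − 5/9 = 121/9 ≥ 0, confirming Bessel's inequality. (The deficit equals ||v − Σ <v,e_j> e_j||^2, the squared distance from v to span{e_j}.)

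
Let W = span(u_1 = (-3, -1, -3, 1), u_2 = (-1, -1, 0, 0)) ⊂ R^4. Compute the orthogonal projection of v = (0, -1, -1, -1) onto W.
proj_W(v) = (-7/12, -5/12, -1/4, 1/12)

Set up U = [u_1 | ... | u_2] ∈ R^(4×2). The projector onto W = col(U) is P = U (U^T U)^(-1) U^T.
Compute U^T U =
  [20, 4]
  [4, 2],
and U^T v = (3, 1).
Solve U^T U · c = U^T v for the coefficients: c = (1/12, 1/3). The projection is proj_W(v) = U c.
Check: (v - proj_W(v)) · u_1 = 0  (should be 0).
Check: (v - proj_W(v)) · u_2 = 0  (should be 0).
Result: proj_W(v) = (-7/12, -5/12, -1/4, 1/12).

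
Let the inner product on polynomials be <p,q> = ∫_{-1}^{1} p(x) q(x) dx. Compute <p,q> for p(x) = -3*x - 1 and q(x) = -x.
<p,q> = 2

Expand the product: p(x)·q(x) = 3*x^2 + x.
∫_{-1}^{1} of each monomial x^k gives [2/(k+1) if k even, 0 if k odd]. Integrating term-by-term (or equivalently evaluating the antiderivative F(x) = x^3 + x^2/2 at the endpoints):
  F(1) − F(−1) = 3/2 − (-1/2) = 2.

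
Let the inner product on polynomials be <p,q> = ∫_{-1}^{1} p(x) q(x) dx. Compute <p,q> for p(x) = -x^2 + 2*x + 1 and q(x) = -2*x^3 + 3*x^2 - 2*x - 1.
<p,q> = -24/5

Expand the product: p(x)·q(x) = 2*x^5 - 7*x^4 + 6*x^3 - 4*x - 1.
∫_{-1}^{1} of each monomial x^k gives [2/(k+1) if k even, 0 if k odd]. Integrating term-by-term (or equivalently evaluating the antiderivative F(x) = x^6/3 - 7*x^5/5 + 3*x^4/2 - 2*x^2 - x at the endpoints):
  F(1) − F(−1) = -77/30 − (67/30) = -24/5.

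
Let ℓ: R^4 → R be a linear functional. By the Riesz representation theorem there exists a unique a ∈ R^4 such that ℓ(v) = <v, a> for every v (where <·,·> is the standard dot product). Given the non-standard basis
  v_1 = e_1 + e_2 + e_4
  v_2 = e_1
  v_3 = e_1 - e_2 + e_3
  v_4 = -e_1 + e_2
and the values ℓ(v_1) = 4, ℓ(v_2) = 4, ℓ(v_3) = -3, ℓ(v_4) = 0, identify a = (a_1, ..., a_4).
a = (4, 4, -3, -4)

Write a = (a_1, ..., a_4) in the standard basis. For each basis vector v_i, ℓ(v_i) = <v_i, a> is a linear equation in the a_j's. Collect the n equations into a matrix system V a = ℓ, where row i of V is v_i (expressed in the standard basis). Since V is invertible (lower-triangular with 1s on the diagonal, up to permutation), solve by back-substitution:
  V =
[[1, 1, 0, 1],
 [1, 0, 0, 0],
 [1, -1, 1, 0],
 [-1, 1, 0, 0]]
  V a = (4, 4, -3, 0)
Solving gives a = (4, 4, -3, -4).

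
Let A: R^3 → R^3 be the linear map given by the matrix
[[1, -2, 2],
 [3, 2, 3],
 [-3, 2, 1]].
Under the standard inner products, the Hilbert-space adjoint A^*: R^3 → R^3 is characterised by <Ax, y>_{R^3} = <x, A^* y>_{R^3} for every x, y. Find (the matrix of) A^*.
A^* = A^T =
[[1, 3, -3],
 [-2, 2, 2],
 [2, 3, 1]]

For real matrices with standard dot products, the defining identity <Ax, y> = <x, A^* y> gives (Ax)^T y = x^T (A^*) y, i.e. x^T A^T y = x^T (A^*) y. Since this holds for all x, y, we must have A^* = A^T. Therefore
A^* =
[[1, 3, -3],
 [-2, 2, 2],
 [2, 3, 1]].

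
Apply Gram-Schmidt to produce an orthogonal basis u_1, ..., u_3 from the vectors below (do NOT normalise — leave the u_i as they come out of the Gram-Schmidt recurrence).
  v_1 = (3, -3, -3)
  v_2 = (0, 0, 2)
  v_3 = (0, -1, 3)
Orthogonal basis:
  u_1 = (3, -3, -3)
  u_2 = (2/3, -2/3, 4/3)
  u_3 = (-1/2, -1/2, 0)

Apply the Gram-Schmidt recurrence
  u_1 = v_1
  u_i = v_i − Σ_{j<i} ((v_i · u_j) / (u_j · u_j)) · u_j.

Step by step this gives:
  u_1 = (3, -3, -3)
  u_2 = (2/3, -2/3, 4/3)
  u_3 = (-1/2, -1/2, 0)

Orthogonality check:
  u_2 · u_1 = 0 (should be 0)
  u_3 · u_1 = 0 (should be 0)
  u_3 · u_2 = 0 (should be 0)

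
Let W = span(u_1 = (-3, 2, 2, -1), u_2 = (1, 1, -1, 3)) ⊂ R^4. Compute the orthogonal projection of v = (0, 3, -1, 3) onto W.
proj_W(v) = (-1/6, 7/3, -1/3, 7/2)

Set up U = [u_1 | ... | u_2] ∈ R^(4×2). The projector onto W = col(U) is P = U (U^T U)^(-1) U^T.
Compute U^T U =
  [18, -6]
  [-6, 12],
and U^T v = (1, 13).
Solve U^T U · c = U^T v for the coefficients: c = (1/2, 4/3). The projection is proj_W(v) = U c.
Check: (v - proj_W(v)) · u_1 = 0  (should be 0).
Check: (v - proj_W(v)) · u_2 = 0  (should be 0).
Result: proj_W(v) = (-1/6, 7/3, -1/3, 7/2).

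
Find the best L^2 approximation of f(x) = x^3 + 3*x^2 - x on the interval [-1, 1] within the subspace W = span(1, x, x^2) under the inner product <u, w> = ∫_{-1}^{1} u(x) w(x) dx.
g(x) = 3*x^2 - 2*x/5

The best approximation g ∈ W is the orthogonal projection of f onto W. Writing g = a_0 + a_1 x + a_2 x^2, the coefficients solve the normal equations G · a = b where
  G_{ij} = <φ_i, φ_j> and b_i = <f, φ_i>, with φ_0 = 1, φ_1 = x, φ_2 = x^2.
G =
  [2, 0, 2/3]
  [0, 2/3, 0]
  [2/3, 0, 2/5],
b = (2, -4/15, 6/5).
Solving gives a_0 = 0, a_1 = -2/5, a_2 = 3, so
  g(x) = 3*x^2 - 2*x/5.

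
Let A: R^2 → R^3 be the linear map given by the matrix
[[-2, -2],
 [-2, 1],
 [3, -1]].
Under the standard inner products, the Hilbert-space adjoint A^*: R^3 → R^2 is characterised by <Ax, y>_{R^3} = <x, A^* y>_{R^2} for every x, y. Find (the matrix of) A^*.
A^* = A^T =
[[-2, -2, 3],
 [-2, 1, -1]]

For real matrices with standard dot products, the defining identity <Ax, y> = <x, A^* y> gives (Ax)^T y = x^T (A^*) y, i.e. x^T A^T y = x^T (A^*) y. Since this holds for all x, y, we must have A^* = A^T. Therefore
A^* =
[[-2, -2, 3],
 [-2, 1, -1]].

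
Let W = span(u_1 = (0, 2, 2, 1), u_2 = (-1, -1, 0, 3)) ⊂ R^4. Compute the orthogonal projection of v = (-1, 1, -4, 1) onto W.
proj_W(v) = (-16/49, -74/49, -58/49, 19/49)

Set up U = [u_1 | ... | u_2] ∈ R^(4×2). The projector onto W = col(U) is P = U (U^T U)^(-1) U^T.
Compute U^T U =
  [9, 1]
  [1, 11],
and U^T v = (-5, 3).
Solve U^T U · c = U^T v for the coefficients: c = (-29/49, 16/49). The projection is proj_W(v) = U c.
Check: (v - proj_W(v)) · u_1 = 0  (should be 0).
Check: (v - proj_W(v)) · u_2 = 0  (should be 0).
Result: proj_W(v) = (-16/49, -74/49, -58/49, 19/49).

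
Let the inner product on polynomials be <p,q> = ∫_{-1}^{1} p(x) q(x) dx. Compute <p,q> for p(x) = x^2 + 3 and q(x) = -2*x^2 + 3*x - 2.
<p,q> = -272/15

Expand the product: p(x)·q(x) = -2*x^4 + 3*x^3 - 8*x^2 + 9*x - 6.
∫_{-1}^{1} of each monomial x^k gives [2/(k+1) if k even, 0 if k odd]. Integrating term-by-term (or equivalently evaluating the antiderivative F(x) = -2*x^5/5 + 3*x^4/4 - 8*x^3/3 + 9*x^2/2 - 6*x at the endpoints):
  F(1) − F(−1) = -229/60 − (859/60) = -272/15.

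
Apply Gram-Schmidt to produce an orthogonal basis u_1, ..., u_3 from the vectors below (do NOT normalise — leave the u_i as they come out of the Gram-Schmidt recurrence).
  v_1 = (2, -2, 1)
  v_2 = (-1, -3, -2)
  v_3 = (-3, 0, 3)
Orthogonal basis:
  u_1 = (2, -2, 1)
  u_2 = (-13/9, -23/9, -20/9)
  u_3 = (-315/122, -135/122, 180/61)

Apply the Gram-Schmidt recurrence
  u_1 = v_1
  u_i = v_i − Σ_{j<i} ((v_i · u_j) / (u_j · u_j)) · u_j.

Step by step this gives:
  u_1 = (2, -2, 1)
  u_2 = (-13/9, -23/9, -20/9)
  u_3 = (-315/122, -135/122, 180/61)

Orthogonality check:
  u_2 · u_1 = 0 (should be 0)
  u_3 · u_1 = 0 (should be 0)
  u_3 · u_2 = 0 (should be 0)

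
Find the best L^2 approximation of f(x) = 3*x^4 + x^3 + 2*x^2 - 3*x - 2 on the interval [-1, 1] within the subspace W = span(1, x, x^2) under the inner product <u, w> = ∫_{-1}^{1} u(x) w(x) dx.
g(x) = 32*x^2/7 - 12*x/5 - 79/35

The best approximation g ∈ W is the orthogonal projection of f onto W. Writing g = a_0 + a_1 x + a_2 x^2, the coefficients solve the normal equations G · a = b where
  G_{ij} = <φ_i, φ_j> and b_i = <f, φ_i>, with φ_0 = 1, φ_1 = x, φ_2 = x^2.
G =
  [2, 0, 2/3]
  [0, 2/3, 0]
  [2/3, 0, 2/5],
b = (-22/15, -8/5, 34/105).
Solving gives a_0 = -79/35, a_1 = -12/5, a_2 = 32/7, so
  g(x) = 32*x^2/7 - 12*x/5 - 79/35.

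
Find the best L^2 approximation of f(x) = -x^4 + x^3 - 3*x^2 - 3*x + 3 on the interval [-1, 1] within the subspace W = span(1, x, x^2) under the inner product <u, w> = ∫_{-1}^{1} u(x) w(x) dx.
g(x) = -27*x^2/7 - 12*x/5 + 108/35

The best approximation g ∈ W is the orthogonal projection of f onto W. Writing g = a_0 + a_1 x + a_2 x^2, the coefficients solve the normal equations G · a = b where
  G_{ij} = <φ_i, φ_j> and b_i = <f, φ_i>, with φ_0 = 1, φ_1 = x, φ_2 = x^2.
G =
  [2, 0, 2/3]
  [0, 2/3, 0]
  [2/3, 0, 2/5],
b = (18/5, -8/5, 18/35).
Solving gives a_0 = 108/35, a_1 = -12/5, a_2 = -27/7, so
  g(x) = -27*x^2/7 - 12*x/5 + 108/35.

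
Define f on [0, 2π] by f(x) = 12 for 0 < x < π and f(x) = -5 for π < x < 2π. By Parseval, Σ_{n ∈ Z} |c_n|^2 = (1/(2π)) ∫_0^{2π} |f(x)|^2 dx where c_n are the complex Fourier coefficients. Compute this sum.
Σ |c_n|^2 = 169/2

Parseval equates the L^2 energy of f (normalised by 1/(2π)) with the ℓ^2 sum of its Fourier coefficients: (1/(2π)) ∫_0^{2π} |f|^2 = Σ |c_n|^2.
Compute the left side: (1/(2π)) [∫_0^π 12^2 dx + ∫_π^{2π} (-5)^2 dx] = (1/(2π)) · (144π + 25π) = (144 + 25)/2 = 169/2.
So Σ_{n ∈ Z} |c_n|^2 = 169/2.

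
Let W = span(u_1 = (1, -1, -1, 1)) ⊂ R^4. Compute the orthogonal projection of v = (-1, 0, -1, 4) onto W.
proj_W(v) = (1, -1, -1, 1)

Set up U = [u_1 | ... | u_1] ∈ R^(4×1). The projector onto W = col(U) is P = U (U^T U)^(-1) U^T.
Compute U^T U =
  [4],
and U^T v = (4).
Solve U^T U · c = U^T v for the coefficients: c = (1). The projection is proj_W(v) = U c.
Check: (v - proj_W(v)) · u_1 = 0  (should be 0).
Result: proj_W(v) = (1, -1, -1, 1).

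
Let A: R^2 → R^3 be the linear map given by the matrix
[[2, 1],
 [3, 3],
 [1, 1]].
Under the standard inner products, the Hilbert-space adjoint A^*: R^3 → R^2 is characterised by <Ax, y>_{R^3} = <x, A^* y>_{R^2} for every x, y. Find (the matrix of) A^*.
A^* = A^T =
[[2, 3, 1],
 [1, 3, 1]]

For real matrices with standard dot products, the defining identity <Ax, y> = <x, A^* y> gives (Ax)^T y = x^T (A^*) y, i.e. x^T A^T y = x^T (A^*) y. Since this holds for all x, y, we must have A^* = A^T. Therefore
A^* =
[[2, 3, 1],
 [1, 3, 1]].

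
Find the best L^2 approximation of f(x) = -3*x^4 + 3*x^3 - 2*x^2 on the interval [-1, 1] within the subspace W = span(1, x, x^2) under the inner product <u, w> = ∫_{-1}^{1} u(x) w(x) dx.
g(x) = -32*x^2/7 + 9*x/5 + 9/35

The best approximation g ∈ W is the orthogonal projection of f onto W. Writing g = a_0 + a_1 x + a_2 x^2, the coefficients solve the normal equations G · a = b where
  G_{ij} = <φ_i, φ_j> and b_i = <f, φ_i>, with φ_0 = 1, φ_1 = x, φ_2 = x^2.
G =
  [2, 0, 2/3]
  [0, 2/3, 0]
  [2/3, 0, 2/5],
b = (-38/15, 6/5, -58/35).
Solving gives a_0 = 9/35, a_1 = 9/5, a_2 = -32/7, so
  g(x) = -32*x^2/7 + 9*x/5 + 9/35.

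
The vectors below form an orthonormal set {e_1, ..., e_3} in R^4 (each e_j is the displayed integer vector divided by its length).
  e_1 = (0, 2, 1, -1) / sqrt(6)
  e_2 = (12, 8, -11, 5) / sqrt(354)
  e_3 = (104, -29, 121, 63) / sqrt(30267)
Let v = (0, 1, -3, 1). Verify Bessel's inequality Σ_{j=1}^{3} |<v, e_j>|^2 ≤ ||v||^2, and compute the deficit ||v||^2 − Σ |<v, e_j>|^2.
Σ |<v, e_j>|^2 = 5243/513; ||v||^2 = 11; deficit = 400/513

Write each e_j = u_j / sqrt(<u_j, u_j>) where u_j is the displayed integer vector. Then <v, e_j> = <v, u_j> / sqrt(<u_j, u_j>), so |<v, e_j>|^2 = <v, u_j>^2 / <u_j, u_j>.
Coefficients: <v, e_1> = -2/sqrt(6), <v, e_2> = 46/sqrt(354), <v, e_3> = -329/sqrt(30267).
Square and sum: Σ |<v, e_j>|^2 = 5243/513.
Compute ||v||^2 = v·v = 11.
Deficit = 11 − 5243/513 = 400/513 ≥ 0, confirming Bessel's inequality. (The deficit equals ||v − Σ <v,e_j> e_j||^2, the squared distance from v to span{e_j}.)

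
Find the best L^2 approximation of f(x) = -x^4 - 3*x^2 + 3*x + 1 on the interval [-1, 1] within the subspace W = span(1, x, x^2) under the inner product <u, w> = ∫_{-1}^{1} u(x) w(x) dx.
g(x) = -27*x^2/7 + 3*x + 38/35

The best approximation g ∈ W is the orthogonal projection of f onto W. Writing g = a_0 + a_1 x + a_2 x^2, the coefficients solve the normal equations G · a = b where
  G_{ij} = <φ_i, φ_j> and b_i = <f, φ_i>, with φ_0 = 1, φ_1 = x, φ_2 = x^2.
G =
  [2, 0, 2/3]
  [0, 2/3, 0]
  [2/3, 0, 2/5],
b = (-2/5, 2, -86/105).
Solving gives a_0 = 38/35, a_1 = 3, a_2 = -27/7, so
  g(x) = -27*x^2/7 + 3*x + 38/35.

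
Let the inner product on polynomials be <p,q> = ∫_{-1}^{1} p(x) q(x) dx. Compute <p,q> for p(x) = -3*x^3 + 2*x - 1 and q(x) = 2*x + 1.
<p,q> = -26/15

Expand the product: p(x)·q(x) = -6*x^4 - 3*x^3 + 4*x^2 - 1.
∫_{-1}^{1} of each monomial x^k gives [2/(k+1) if k even, 0 if k odd]. Integrating term-by-term (or equivalently evaluating the antiderivative F(x) = -6*x^5/5 - 3*x^4/4 + 4*x^3/3 - x at the endpoints):
  F(1) − F(−1) = -97/60 − (7/60) = -26/15.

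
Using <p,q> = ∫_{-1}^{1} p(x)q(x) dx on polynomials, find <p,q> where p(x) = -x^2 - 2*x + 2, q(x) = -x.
<p,q> = 4/3

Expand the product: p(x)·q(x) = x^3 + 2*x^2 - 2*x.
∫_{-1}^{1} of each monomial x^k gives [2/(k+1) if k even, 0 if k odd]. Integrating term-by-term (or equivalently evaluating the antiderivative F(x) = x^4/4 + 2*x^3/3 - x^2 at the endpoints):
  F(1) − F(−1) = -1/12 − (-17/12) = 4/3.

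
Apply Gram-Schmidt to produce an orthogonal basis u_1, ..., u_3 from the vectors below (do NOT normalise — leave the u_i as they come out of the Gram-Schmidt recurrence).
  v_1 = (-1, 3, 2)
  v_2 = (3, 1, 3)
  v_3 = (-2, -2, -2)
Orthogonal basis:
  u_1 = (-1, 3, 2)
  u_2 = (24/7, -2/7, 15/7)
  u_3 = (-42/115, -54/115, 12/23)

Apply the Gram-Schmidt recurrence
  u_1 = v_1
  u_i = v_i − Σ_{j<i} ((v_i · u_j) / (u_j · u_j)) · u_j.

Step by step this gives:
  u_1 = (-1, 3, 2)
  u_2 = (24/7, -2/7, 15/7)
  u_3 = (-42/115, -54/115, 12/23)

Orthogonality check:
  u_2 · u_1 = 0 (should be 0)
  u_3 · u_1 = 0 (should be 0)
  u_3 · u_2 = 0 (should be 0)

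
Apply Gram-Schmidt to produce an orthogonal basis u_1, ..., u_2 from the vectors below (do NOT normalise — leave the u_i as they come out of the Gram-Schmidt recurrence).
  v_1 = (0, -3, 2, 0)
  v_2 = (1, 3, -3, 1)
Orthogonal basis:
  u_1 = (0, -3, 2, 0)
  u_2 = (1, -6/13, -9/13, 1)

Apply the Gram-Schmidt recurrence
  u_1 = v_1
  u_i = v_i − Σ_{j<i} ((v_i · u_j) / (u_j · u_j)) · u_j.

Step by step this gives:
  u_1 = (0, -3, 2, 0)
  u_2 = (1, -6/13, -9/13, 1)

Orthogonality check:
  u_2 · u_1 = 0 (should be 0)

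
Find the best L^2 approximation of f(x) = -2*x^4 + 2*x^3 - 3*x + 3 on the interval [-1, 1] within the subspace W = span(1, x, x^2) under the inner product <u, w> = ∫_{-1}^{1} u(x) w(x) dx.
g(x) = -12*x^2/7 - 9*x/5 + 111/35

The best approximation g ∈ W is the orthogonal projection of f onto W. Writing g = a_0 + a_1 x + a_2 x^2, the coefficients solve the normal equations G · a = b where
  G_{ij} = <φ_i, φ_j> and b_i = <f, φ_i>, with φ_0 = 1, φ_1 = x, φ_2 = x^2.
G =
  [2, 0, 2/3]
  [0, 2/3, 0]
  [2/3, 0, 2/5],
b = (26/5, -6/5, 10/7).
Solving gives a_0 = 111/35, a_1 = -9/5, a_2 = -12/7, so
  g(x) = -12*x^2/7 - 9*x/5 + 111/35.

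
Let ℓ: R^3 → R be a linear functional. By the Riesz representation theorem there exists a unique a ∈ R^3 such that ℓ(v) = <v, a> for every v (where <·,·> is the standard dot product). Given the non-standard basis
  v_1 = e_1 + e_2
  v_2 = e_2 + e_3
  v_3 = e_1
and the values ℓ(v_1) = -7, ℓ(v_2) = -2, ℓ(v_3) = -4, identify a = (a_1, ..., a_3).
a = (-4, -3, 1)

Write a = (a_1, ..., a_3) in the standard basis. For each basis vector v_i, ℓ(v_i) = <v_i, a> is a linear equation in the a_j's. Collect the n equations into a matrix system V a = ℓ, where row i of V is v_i (expressed in the standard basis). Since V is invertible (lower-triangular with 1s on the diagonal, up to permutation), solve by back-substitution:
  V =
[[1, 1, 0],
 [0, 1, 1],
 [1, 0, 0]]
  V a = (-7, -2, -4)
Solving gives a = (-4, -3, 1).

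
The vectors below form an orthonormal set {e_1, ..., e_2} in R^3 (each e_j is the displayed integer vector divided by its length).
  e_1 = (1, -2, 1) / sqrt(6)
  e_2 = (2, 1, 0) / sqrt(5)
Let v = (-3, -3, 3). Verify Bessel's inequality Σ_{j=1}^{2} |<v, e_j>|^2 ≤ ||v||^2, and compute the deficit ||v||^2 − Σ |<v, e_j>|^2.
Σ |<v, e_j>|^2 = 111/5; ||v||^2 = 27; deficit = 24/5

Write each e_j = u_j / sqrt(<u_j, u_j>) where u_j is the displayed integer vector. Then <v, e_j> = <v, u_j> / sqrt(<u_j, u_j>), so |<v, e_j>|^2 = <v, u_j>^2 / <u_j, u_j>.
Coefficients: <v, e_1> = 6/sqrt(6), <v, e_2> = -9/sqrt(5).
Square and sum: Σ |<v, e_j>|^2 = 111/5.
Compute ||v||^2 = v·v = 27.
Deficit = 27 − 111/5 = 24/5 ≥ 0, confirming Bessel's inequality. (The deficit equals ||v − Σ <v,e_j> e_j||^2, the squared distance from v to span{e_j}.)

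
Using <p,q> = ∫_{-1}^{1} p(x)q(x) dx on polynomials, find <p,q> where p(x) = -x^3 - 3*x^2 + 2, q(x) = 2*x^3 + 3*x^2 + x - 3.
<p,q> = -46/7

Expand the product: p(x)·q(x) = -2*x^6 - 9*x^5 - 10*x^4 + 4*x^3 + 15*x^2 + 2*x - 6.
∫_{-1}^{1} of each monomial x^k gives [2/(k+1) if k even, 0 if k odd]. Integrating term-by-term (or equivalently evaluating the antiderivative F(x) = -2*x^7/7 - 3*x^6/2 - 2*x^5 + x^4 + 5*x^3 + x^2 - 6*x at the endpoints):
  F(1) − F(−1) = -39/14 − (53/14) = -46/7.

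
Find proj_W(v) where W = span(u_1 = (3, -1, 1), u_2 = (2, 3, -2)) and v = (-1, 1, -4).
proj_W(v) = (-221/186, 233/93, -359/186)

Set up U = [u_1 | ... | u_2] ∈ R^(3×2). The projector onto W = col(U) is P = U (U^T U)^(-1) U^T.
Compute U^T U =
  [11, 1]
  [1, 17],
and U^T v = (-8, 9).
Solve U^T U · c = U^T v for the coefficients: c = (-145/186, 107/186). The projection is proj_W(v) = U c.
Check: (v - proj_W(v)) · u_1 = 0  (should be 0).
Check: (v - proj_W(v)) · u_2 = 0  (should be 0).
Result: proj_W(v) = (-221/186, 233/93, -359/186).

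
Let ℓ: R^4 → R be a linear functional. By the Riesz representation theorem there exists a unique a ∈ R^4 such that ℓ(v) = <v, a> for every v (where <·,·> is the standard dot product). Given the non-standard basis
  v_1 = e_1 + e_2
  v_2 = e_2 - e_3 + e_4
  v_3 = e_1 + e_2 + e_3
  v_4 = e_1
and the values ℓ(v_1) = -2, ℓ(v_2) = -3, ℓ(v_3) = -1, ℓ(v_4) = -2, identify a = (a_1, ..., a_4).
a = (-2, 0, 1, -2)

Write a = (a_1, ..., a_4) in the standard basis. For each basis vector v_i, ℓ(v_i) = <v_i, a> is a linear equation in the a_j's. Collect the n equations into a matrix system V a = ℓ, where row i of V is v_i (expressed in the standard basis). Since V is invertible (lower-triangular with 1s on the diagonal, up to permutation), solve by back-substitution:
  V =
[[1, 1, 0, 0],
 [0, 1, -1, 1],
 [1, 1, 1, 0],
 [1, 0, 0, 0]]
  V a = (-2, -3, -1, -2)
Solving gives a = (-2, 0, 1, -2).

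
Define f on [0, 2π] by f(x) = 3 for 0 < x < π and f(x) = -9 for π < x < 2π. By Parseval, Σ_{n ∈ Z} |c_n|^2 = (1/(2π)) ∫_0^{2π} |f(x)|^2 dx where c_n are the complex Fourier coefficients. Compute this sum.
Σ |c_n|^2 = 45

Parseval equates the L^2 energy of f (normalised by 1/(2π)) with the ℓ^2 sum of its Fourier coefficients: (1/(2π)) ∫_0^{2π} |f|^2 = Σ |c_n|^2.
Compute the left side: (1/(2π)) [∫_0^π 3^2 dx + ∫_π^{2π} (-9)^2 dx] = (1/(2π)) · (9π + 81π) = (9 + 81)/2 = 45.
So Σ_{n ∈ Z} |c_n|^2 = 45.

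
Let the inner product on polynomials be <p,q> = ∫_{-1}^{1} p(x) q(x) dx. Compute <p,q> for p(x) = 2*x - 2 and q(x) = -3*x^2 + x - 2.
<p,q> = 40/3

Expand the product: p(x)·q(x) = -6*x^3 + 8*x^2 - 6*x + 4.
∫_{-1}^{1} of each monomial x^k gives [2/(k+1) if k even, 0 if k odd]. Integrating term-by-term (or equivalently evaluating the antiderivative F(x) = -3*x^4/2 + 8*x^3/3 - 3*x^2 + 4*x at the endpoints):
  F(1) − F(−1) = 13/6 − (-67/6) = 40/3.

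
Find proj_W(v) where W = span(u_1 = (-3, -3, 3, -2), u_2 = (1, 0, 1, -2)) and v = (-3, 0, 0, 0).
proj_W(v) = (-327/170, -99/85, 69/170, 63/85)

Set up U = [u_1 | ... | u_2] ∈ R^(4×2). The projector onto W = col(U) is P = U (U^T U)^(-1) U^T.
Compute U^T U =
  [31, 4]
  [4, 6],
and U^T v = (9, -3).
Solve U^T U · c = U^T v for the coefficients: c = (33/85, -129/170). The projection is proj_W(v) = U c.
Check: (v - proj_W(v)) · u_1 = 0  (should be 0).
Check: (v - proj_W(v)) · u_2 = 0  (should be 0).
Result: proj_W(v) = (-327/170, -99/85, 69/170, 63/85).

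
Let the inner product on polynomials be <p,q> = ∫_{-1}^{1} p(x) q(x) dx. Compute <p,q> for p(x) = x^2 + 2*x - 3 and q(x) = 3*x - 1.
<p,q> = 28/3

Expand the product: p(x)·q(x) = 3*x^3 + 5*x^2 - 11*x + 3.
∫_{-1}^{1} of each monomial x^k gives [2/(k+1) if k even, 0 if k odd]. Integrating term-by-term (or equivalently evaluating the antiderivative F(x) = 3*x^4/4 + 5*x^3/3 - 11*x^2/2 + 3*x at the endpoints):
  F(1) − F(−1) = -1/12 − (-113/12) = 28/3.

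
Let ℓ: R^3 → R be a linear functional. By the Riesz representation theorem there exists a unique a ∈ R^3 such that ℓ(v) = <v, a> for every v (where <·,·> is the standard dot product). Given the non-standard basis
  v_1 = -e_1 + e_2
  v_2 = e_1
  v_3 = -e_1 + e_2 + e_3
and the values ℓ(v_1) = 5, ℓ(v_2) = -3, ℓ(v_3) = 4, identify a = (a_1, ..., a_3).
a = (-3, 2, -1)

Write a = (a_1, ..., a_3) in the standard basis. For each basis vector v_i, ℓ(v_i) = <v_i, a> is a linear equation in the a_j's. Collect the n equations into a matrix system V a = ℓ, where row i of V is v_i (expressed in the standard basis). Since V is invertible (lower-triangular with 1s on the diagonal, up to permutation), solve by back-substitution:
  V =
[[-1, 1, 0],
 [1, 0, 0],
 [-1, 1, 1]]
  V a = (5, -3, 4)
Solving gives a = (-3, 2, -1).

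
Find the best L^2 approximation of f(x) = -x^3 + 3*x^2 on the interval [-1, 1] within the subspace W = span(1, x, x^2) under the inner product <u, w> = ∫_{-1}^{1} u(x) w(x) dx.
g(x) = 3*x^2 - 3*x/5

The best approximation g ∈ W is the orthogonal projection of f onto W. Writing g = a_0 + a_1 x + a_2 x^2, the coefficients solve the normal equations G · a = b where
  G_{ij} = <φ_i, φ_j> and b_i = <f, φ_i>, with φ_0 = 1, φ_1 = x, φ_2 = x^2.
G =
  [2, 0, 2/3]
  [0, 2/3, 0]
  [2/3, 0, 2/5],
b = (2, -2/5, 6/5).
Solving gives a_0 = 0, a_1 = -3/5, a_2 = 3, so
  g(x) = 3*x^2 - 3*x/5.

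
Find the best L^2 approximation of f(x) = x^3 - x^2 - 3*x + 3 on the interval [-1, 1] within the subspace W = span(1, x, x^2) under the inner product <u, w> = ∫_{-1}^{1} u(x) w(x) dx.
g(x) = -x^2 - 12*x/5 + 3

The best approximation g ∈ W is the orthogonal projection of f onto W. Writing g = a_0 + a_1 x + a_2 x^2, the coefficients solve the normal equations G · a = b where
  G_{ij} = <φ_i, φ_j> and b_i = <f, φ_i>, with φ_0 = 1, φ_1 = x, φ_2 = x^2.
G =
  [2, 0, 2/3]
  [0, 2/3, 0]
  [2/3, 0, 2/5],
b = (16/3, -8/5, 8/5).
Solving gives a_0 = 3, a_1 = -12/5, a_2 = -1, so
  g(x) = -x^2 - 12*x/5 + 3.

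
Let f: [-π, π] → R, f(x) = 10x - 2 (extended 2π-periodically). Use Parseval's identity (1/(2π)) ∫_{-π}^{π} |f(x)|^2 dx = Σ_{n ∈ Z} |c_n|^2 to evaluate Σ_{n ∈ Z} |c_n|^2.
Σ |c_n|^2 = 100π^2/3 + 4

Expand and integrate term by term over [-π, π]:
  ∫ (10x)^2 dx = 100·(2π^3/3); ∫ 2·10·(-2)·x dx = 0 (odd integrand); ∫ (-2)^2 dx = 4·2π.
So (1/(2π)) ∫_{-π}^{π} (10x - 2)^2 dx = 100π^2/3 + 4 = 100π^2/3 + 4.
Parseval ⇒ Σ |c_n|^2 = 100π^2/3 + 4.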